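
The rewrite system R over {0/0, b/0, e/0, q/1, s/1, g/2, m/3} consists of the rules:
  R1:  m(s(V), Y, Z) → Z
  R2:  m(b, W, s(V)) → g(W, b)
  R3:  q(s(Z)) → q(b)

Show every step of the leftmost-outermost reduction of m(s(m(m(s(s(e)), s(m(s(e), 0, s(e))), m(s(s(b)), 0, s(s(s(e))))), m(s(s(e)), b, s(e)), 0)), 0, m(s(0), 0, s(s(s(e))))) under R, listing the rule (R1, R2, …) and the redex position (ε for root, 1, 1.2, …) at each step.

1. m(s(m(m(s(s(e)), s(m(s(e), 0, s(e))), m(s(s(b)), 0, s(s(s(e))))), m(s(s(e)), b, s(e)), 0)), 0, m(s(0), 0, s(s(s(e)))))  →  m(s(0), 0, s(s(s(e))))   [R1 at ε]
2. m(s(0), 0, s(s(s(e))))  →  s(s(s(e)))   [R1 at ε]

s(s(s(e)))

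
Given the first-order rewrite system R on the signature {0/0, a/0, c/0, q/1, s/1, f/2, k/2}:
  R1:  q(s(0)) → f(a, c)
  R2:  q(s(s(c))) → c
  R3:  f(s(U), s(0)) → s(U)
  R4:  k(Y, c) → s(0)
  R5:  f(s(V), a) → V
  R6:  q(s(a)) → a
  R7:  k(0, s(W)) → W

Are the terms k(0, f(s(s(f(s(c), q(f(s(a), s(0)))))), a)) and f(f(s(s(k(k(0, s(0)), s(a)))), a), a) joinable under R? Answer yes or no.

Reduce t₁ = k(0, f(s(s(f(s(c), q(f(s(a), s(0)))))), a)):
1. k(0, f(s(s(f(s(c), q(f(s(a), s(0)))))), a))  →  k(0, s(f(s(c), q(f(s(a), s(0))))))   [R5 at 2]
2. k(0, s(f(s(c), q(f(s(a), s(0))))))  →  f(s(c), q(f(s(a), s(0))))   [R7 at ε]
3. f(s(c), q(f(s(a), s(0))))  →  f(s(c), q(s(a)))   [R3 at 2.1]
4. f(s(c), q(s(a)))  →  f(s(c), a)   [R6 at 2]
5. f(s(c), a)  →  c   [R5 at ε]

Reduce t₂ = f(f(s(s(k(k(0, s(0)), s(a)))), a), a):
1. f(f(s(s(k(k(0, s(0)), s(a)))), a), a)  →  f(s(k(k(0, s(0)), s(a))), a)   [R5 at 1]
2. f(s(k(k(0, s(0)), s(a))), a)  →  k(k(0, s(0)), s(a))   [R5 at ε]
3. k(k(0, s(0)), s(a))  →  k(0, s(a))   [R7 at 1]
4. k(0, s(a))  →  a   [R7 at ε]

no — NF(t₁) = c, NF(t₂) = a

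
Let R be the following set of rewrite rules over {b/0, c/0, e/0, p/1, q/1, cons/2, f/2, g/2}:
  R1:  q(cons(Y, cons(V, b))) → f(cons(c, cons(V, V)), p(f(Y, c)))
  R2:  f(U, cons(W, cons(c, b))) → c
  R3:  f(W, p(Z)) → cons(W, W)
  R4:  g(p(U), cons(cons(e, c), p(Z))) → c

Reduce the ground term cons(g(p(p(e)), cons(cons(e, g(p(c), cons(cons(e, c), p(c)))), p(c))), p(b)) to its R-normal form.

1. cons(g(p(p(e)), cons(cons(e, g(p(c), cons(cons(e, c), p(c)))), p(c))), p(b))  →  cons(g(p(p(e)), cons(cons(e, c), p(c))), p(b))   [R4 at 1.2.1.2]
2. cons(g(p(p(e)), cons(cons(e, c), p(c))), p(b))  →  cons(c, p(b))   [R4 at 1]

cons(c, p(b))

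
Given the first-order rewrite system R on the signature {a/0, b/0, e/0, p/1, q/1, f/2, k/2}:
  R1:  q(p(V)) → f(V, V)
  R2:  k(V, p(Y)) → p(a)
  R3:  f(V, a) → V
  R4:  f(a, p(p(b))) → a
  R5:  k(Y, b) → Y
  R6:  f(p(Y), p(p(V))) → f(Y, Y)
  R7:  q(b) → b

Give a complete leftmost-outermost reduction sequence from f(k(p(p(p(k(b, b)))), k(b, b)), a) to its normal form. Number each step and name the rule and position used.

p(p(p(b)))

1. f(k(p(p(p(k(b, b)))), k(b, b)), a)  →  k(p(p(p(k(b, b)))), k(b, b))   [R3 at ε]
2. k(p(p(p(k(b, b)))), k(b, b))  →  k(p(p(p(b))), k(b, b))   [R5 at 1.1.1.1]
3. k(p(p(p(b))), k(b, b))  →  k(p(p(p(b))), b)   [R5 at 2]
4. k(p(p(p(b))), b)  →  p(p(p(b)))   [R5 at ε]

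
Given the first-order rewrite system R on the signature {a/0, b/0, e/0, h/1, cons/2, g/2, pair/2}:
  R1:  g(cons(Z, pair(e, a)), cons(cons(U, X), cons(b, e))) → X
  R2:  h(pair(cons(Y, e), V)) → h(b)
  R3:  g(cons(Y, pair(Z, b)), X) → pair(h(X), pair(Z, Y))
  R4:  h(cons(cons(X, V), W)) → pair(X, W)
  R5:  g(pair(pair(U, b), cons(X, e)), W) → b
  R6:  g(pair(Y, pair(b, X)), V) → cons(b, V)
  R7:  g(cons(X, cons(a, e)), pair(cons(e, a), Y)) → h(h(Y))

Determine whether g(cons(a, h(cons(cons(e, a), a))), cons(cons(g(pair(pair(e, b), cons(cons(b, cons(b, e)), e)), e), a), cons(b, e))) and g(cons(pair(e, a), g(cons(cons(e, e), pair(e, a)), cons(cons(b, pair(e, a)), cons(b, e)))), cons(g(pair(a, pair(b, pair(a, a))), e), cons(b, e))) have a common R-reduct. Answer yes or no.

Reduce t₁ = g(cons(a, h(cons(cons(e, a), a))), cons(cons(g(pair(pair(e, b), cons(cons(b, cons(b, e)), e)), e), a), cons(b, e))):
1. g(cons(a, h(cons(cons(e, a), a))), cons(cons(g(pair(pair(e, b), cons(cons(b, cons(b, e)), e)), e), a), cons(b, e)))  →  g(cons(a, pair(e, a)), cons(cons(g(pair(pair(e, b), cons(cons(b, cons(b, e)), e)), e), a), cons(b, e)))   [R4 at 1.2]
2. g(cons(a, pair(e, a)), cons(cons(g(pair(pair(e, b), cons(cons(b, cons(b, e)), e)), e), a), cons(b, e)))  →  a   [R1 at ε]

Reduce t₂ = g(cons(pair(e, a), g(cons(cons(e, e), pair(e, a)), cons(cons(b, pair(e, a)), cons(b, e)))), cons(g(pair(a, pair(b, pair(a, a))), e), cons(b, e))):
1. g(cons(pair(e, a), g(cons(cons(e, e), pair(e, a)), cons(cons(b, pair(e, a)), cons(b, e)))), cons(g(pair(a, pair(b, pair(a, a))), e), cons(b, e)))  →  g(cons(pair(e, a), pair(e, a)), cons(g(pair(a, pair(b, pair(a, a))), e), cons(b, e)))   [R1 at 1.2]
2. g(cons(pair(e, a), pair(e, a)), cons(g(pair(a, pair(b, pair(a, a))), e), cons(b, e)))  →  g(cons(pair(e, a), pair(e, a)), cons(cons(b, e), cons(b, e)))   [R6 at 2.1]
3. g(cons(pair(e, a), pair(e, a)), cons(cons(b, e), cons(b, e)))  →  e   [R1 at ε]

no — NF(t₁) = a, NF(t₂) = e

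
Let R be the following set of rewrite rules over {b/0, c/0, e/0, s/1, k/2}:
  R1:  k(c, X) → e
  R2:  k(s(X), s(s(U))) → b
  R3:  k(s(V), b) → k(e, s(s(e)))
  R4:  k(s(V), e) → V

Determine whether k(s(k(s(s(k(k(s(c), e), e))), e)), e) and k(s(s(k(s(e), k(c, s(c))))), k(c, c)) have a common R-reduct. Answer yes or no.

Reduce t₁ = k(s(k(s(s(k(k(s(c), e), e))), e)), e):
1. k(s(k(s(s(k(k(s(c), e), e))), e)), e)  →  k(s(s(k(k(s(c), e), e))), e)   [R4 at ε]
2. k(s(s(k(k(s(c), e), e))), e)  →  s(k(k(s(c), e), e))   [R4 at ε]
3. s(k(k(s(c), e), e))  →  s(k(c, e))   [R4 at 1.1]
4. s(k(c, e))  →  s(e)   [R1 at 1]

Reduce t₂ = k(s(s(k(s(e), k(c, s(c))))), k(c, c)):
1. k(s(s(k(s(e), k(c, s(c))))), k(c, c))  →  k(s(s(k(s(e), e))), k(c, c))   [R1 at 1.1.1.2]
2. k(s(s(k(s(e), e))), k(c, c))  →  k(s(s(e)), k(c, c))   [R4 at 1.1.1]
3. k(s(s(e)), k(c, c))  →  k(s(s(e)), e)   [R1 at 2]
4. k(s(s(e)), e)  →  s(e)   [R4 at ε]

yes — NF(t₁) = s(e), NF(t₂) = s(e)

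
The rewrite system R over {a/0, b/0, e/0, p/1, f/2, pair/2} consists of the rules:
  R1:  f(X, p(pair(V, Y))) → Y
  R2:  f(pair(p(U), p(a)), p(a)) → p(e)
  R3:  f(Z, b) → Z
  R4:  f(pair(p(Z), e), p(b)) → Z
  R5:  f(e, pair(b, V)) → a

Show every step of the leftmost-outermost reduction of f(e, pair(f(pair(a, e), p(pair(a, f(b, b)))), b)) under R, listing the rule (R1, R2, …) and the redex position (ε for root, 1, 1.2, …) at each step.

1. f(e, pair(f(pair(a, e), p(pair(a, f(b, b)))), b))  →  f(e, pair(f(b, b), b))   [R1 at 2.1]
2. f(e, pair(f(b, b), b))  →  f(e, pair(b, b))   [R3 at 2.1]
3. f(e, pair(b, b))  →  a   [R5 at ε]

a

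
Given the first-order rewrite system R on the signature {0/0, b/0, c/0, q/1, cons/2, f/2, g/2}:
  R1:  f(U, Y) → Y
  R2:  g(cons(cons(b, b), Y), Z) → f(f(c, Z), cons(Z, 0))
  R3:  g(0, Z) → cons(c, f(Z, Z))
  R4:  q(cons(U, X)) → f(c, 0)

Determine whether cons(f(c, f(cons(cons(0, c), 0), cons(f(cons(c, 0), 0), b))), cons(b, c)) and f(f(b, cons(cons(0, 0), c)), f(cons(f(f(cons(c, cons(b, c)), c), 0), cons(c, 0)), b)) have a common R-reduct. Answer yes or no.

Reduce t₁ = cons(f(c, f(cons(cons(0, c), 0), cons(f(cons(c, 0), 0), b))), cons(b, c)):
1. cons(f(c, f(cons(cons(0, c), 0), cons(f(cons(c, 0), 0), b))), cons(b, c))  →  cons(f(cons(cons(0, c), 0), cons(f(cons(c, 0), 0), b)), cons(b, c))   [R1 at 1]
2. cons(f(cons(cons(0, c), 0), cons(f(cons(c, 0), 0), b)), cons(b, c))  →  cons(cons(f(cons(c, 0), 0), b), cons(b, c))   [R1 at 1]
3. cons(cons(f(cons(c, 0), 0), b), cons(b, c))  →  cons(cons(0, b), cons(b, c))   [R1 at 1.1]

Reduce t₂ = f(f(b, cons(cons(0, 0), c)), f(cons(f(f(cons(c, cons(b, c)), c), 0), cons(c, 0)), b)):
1. f(f(b, cons(cons(0, 0), c)), f(cons(f(f(cons(c, cons(b, c)), c), 0), cons(c, 0)), b))  →  f(cons(f(f(cons(c, cons(b, c)), c), 0), cons(c, 0)), b)   [R1 at ε]
2. f(cons(f(f(cons(c, cons(b, c)), c), 0), cons(c, 0)), b)  →  b   [R1 at ε]

no — NF(t₁) = cons(cons(0, b), cons(b, c)), NF(t₂) = b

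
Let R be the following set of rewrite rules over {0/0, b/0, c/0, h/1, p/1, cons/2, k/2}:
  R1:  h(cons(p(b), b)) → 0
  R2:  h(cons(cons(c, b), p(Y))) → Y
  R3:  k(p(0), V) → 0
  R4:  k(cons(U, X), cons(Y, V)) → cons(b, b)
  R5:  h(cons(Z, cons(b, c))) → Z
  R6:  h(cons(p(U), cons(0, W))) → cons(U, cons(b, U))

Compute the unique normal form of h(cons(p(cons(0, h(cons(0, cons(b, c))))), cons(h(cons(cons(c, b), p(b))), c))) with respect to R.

1. h(cons(p(cons(0, h(cons(0, cons(b, c))))), cons(h(cons(cons(c, b), p(b))), c)))  →  h(cons(p(cons(0, 0)), cons(h(cons(cons(c, b), p(b))), c)))   [R5 at 1.1.1.2]
2. h(cons(p(cons(0, 0)), cons(h(cons(cons(c, b), p(b))), c)))  →  h(cons(p(cons(0, 0)), cons(b, c)))   [R2 at 1.2.1]
3. h(cons(p(cons(0, 0)), cons(b, c)))  →  p(cons(0, 0))   [R5 at ε]

p(cons(0, 0))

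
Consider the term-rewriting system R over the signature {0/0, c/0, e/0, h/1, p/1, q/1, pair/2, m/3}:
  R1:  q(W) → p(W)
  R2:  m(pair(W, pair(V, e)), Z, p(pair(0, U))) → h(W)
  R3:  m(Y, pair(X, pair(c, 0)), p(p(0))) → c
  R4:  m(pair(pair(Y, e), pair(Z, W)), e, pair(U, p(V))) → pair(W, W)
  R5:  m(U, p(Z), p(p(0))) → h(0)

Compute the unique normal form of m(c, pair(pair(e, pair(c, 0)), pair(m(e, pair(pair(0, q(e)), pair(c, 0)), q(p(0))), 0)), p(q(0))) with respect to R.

c

1. m(c, pair(pair(e, pair(c, 0)), pair(m(e, pair(pair(0, q(e)), pair(c, 0)), q(p(0))), 0)), p(q(0)))  →  m(c, pair(pair(e, pair(c, 0)), pair(m(e, pair(pair(0, p(e)), pair(c, 0)), q(p(0))), 0)), p(q(0)))   [R1 at 2.2.1.2.1.2]
2. m(c, pair(pair(e, pair(c, 0)), pair(m(e, pair(pair(0, p(e)), pair(c, 0)), q(p(0))), 0)), p(q(0)))  →  m(c, pair(pair(e, pair(c, 0)), pair(m(e, pair(pair(0, p(e)), pair(c, 0)), p(p(0))), 0)), p(q(0)))   [R1 at 2.2.1.3]
3. m(c, pair(pair(e, pair(c, 0)), pair(m(e, pair(pair(0, p(e)), pair(c, 0)), p(p(0))), 0)), p(q(0)))  →  m(c, pair(pair(e, pair(c, 0)), pair(c, 0)), p(q(0)))   [R3 at 2.2.1]
4. m(c, pair(pair(e, pair(c, 0)), pair(c, 0)), p(q(0)))  →  m(c, pair(pair(e, pair(c, 0)), pair(c, 0)), p(p(0)))   [R1 at 3.1]
5. m(c, pair(pair(e, pair(c, 0)), pair(c, 0)), p(p(0)))  →  c   [R3 at ε]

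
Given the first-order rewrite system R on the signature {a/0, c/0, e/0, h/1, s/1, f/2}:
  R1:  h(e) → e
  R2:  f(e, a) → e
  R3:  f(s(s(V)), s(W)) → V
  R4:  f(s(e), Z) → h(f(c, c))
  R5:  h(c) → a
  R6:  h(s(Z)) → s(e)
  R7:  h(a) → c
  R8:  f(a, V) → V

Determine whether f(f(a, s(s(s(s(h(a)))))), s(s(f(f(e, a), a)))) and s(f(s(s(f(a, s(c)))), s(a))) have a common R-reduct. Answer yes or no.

yes — NF(t₁) = s(s(c)), NF(t₂) = s(s(c))

Reduce t₁ = f(f(a, s(s(s(s(h(a)))))), s(s(f(f(e, a), a)))):
1. f(f(a, s(s(s(s(h(a)))))), s(s(f(f(e, a), a))))  →  f(s(s(s(s(h(a))))), s(s(f(f(e, a), a))))   [R8 at 1]
2. f(s(s(s(s(h(a))))), s(s(f(f(e, a), a))))  →  s(s(h(a)))   [R3 at ε]
3. s(s(h(a)))  →  s(s(c))   [R7 at 1.1]

Reduce t₂ = s(f(s(s(f(a, s(c)))), s(a))):
1. s(f(s(s(f(a, s(c)))), s(a)))  →  s(f(a, s(c)))   [R3 at 1]
2. s(f(a, s(c)))  →  s(s(c))   [R8 at 1]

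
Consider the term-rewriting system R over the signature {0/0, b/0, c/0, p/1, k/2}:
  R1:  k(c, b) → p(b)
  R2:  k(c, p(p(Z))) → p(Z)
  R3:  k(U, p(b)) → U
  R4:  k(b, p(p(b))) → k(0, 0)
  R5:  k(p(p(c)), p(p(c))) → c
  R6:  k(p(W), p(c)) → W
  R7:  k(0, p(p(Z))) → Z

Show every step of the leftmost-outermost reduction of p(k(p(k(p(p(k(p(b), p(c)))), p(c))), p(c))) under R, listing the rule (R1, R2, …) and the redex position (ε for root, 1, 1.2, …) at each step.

1. p(k(p(k(p(p(k(p(b), p(c)))), p(c))), p(c)))  →  p(k(p(p(k(p(b), p(c)))), p(c)))   [R6 at 1]
2. p(k(p(p(k(p(b), p(c)))), p(c)))  →  p(p(k(p(b), p(c))))   [R6 at 1]
3. p(p(k(p(b), p(c))))  →  p(p(b))   [R6 at 1.1]

p(p(b))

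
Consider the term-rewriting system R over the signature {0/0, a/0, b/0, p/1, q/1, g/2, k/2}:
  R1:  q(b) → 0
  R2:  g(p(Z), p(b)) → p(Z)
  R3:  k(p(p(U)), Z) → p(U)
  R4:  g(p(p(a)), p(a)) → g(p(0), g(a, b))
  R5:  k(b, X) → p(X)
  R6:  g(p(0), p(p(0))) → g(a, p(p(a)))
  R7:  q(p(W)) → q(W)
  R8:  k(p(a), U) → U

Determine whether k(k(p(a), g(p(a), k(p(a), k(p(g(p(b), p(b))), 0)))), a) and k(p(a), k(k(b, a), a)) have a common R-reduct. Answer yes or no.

yes — NF(t₁) = a, NF(t₂) = a

Reduce t₁ = k(k(p(a), g(p(a), k(p(a), k(p(g(p(b), p(b))), 0)))), a):
1. k(k(p(a), g(p(a), k(p(a), k(p(g(p(b), p(b))), 0)))), a)  →  k(g(p(a), k(p(a), k(p(g(p(b), p(b))), 0))), a)   [R8 at 1]
2. k(g(p(a), k(p(a), k(p(g(p(b), p(b))), 0))), a)  →  k(g(p(a), k(p(g(p(b), p(b))), 0)), a)   [R8 at 1.2]
3. k(g(p(a), k(p(g(p(b), p(b))), 0)), a)  →  k(g(p(a), k(p(p(b)), 0)), a)   [R2 at 1.2.1.1]
4. k(g(p(a), k(p(p(b)), 0)), a)  →  k(g(p(a), p(b)), a)   [R3 at 1.2]
5. k(g(p(a), p(b)), a)  →  k(p(a), a)   [R2 at 1]
6. k(p(a), a)  →  a   [R8 at ε]

Reduce t₂ = k(p(a), k(k(b, a), a)):
1. k(p(a), k(k(b, a), a))  →  k(k(b, a), a)   [R8 at ε]
2. k(k(b, a), a)  →  k(p(a), a)   [R5 at 1]
3. k(p(a), a)  →  a   [R8 at ε]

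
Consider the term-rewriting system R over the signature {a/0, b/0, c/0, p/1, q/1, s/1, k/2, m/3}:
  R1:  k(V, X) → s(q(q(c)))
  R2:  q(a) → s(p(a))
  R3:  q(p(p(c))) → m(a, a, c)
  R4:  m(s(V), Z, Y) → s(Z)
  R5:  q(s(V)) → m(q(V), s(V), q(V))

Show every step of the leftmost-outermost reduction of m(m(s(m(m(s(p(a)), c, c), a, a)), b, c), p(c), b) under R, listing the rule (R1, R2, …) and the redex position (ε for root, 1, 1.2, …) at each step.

1. m(m(s(m(m(s(p(a)), c, c), a, a)), b, c), p(c), b)  →  m(s(b), p(c), b)   [R4 at 1]
2. m(s(b), p(c), b)  →  s(p(c))   [R4 at ε]

s(p(c))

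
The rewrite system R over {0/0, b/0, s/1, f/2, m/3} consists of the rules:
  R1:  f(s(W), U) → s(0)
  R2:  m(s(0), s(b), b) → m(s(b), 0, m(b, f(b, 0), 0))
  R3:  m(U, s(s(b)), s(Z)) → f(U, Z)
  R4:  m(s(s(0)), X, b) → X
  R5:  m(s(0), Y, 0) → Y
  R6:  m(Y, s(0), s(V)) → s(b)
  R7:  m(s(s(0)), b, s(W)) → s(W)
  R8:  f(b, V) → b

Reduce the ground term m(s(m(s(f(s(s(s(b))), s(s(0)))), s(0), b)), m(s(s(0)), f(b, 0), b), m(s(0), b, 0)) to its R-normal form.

1. m(s(m(s(f(s(s(s(b))), s(s(0)))), s(0), b)), m(s(s(0)), f(b, 0), b), m(s(0), b, 0))  →  m(s(m(s(s(0)), s(0), b)), m(s(s(0)), f(b, 0), b), m(s(0), b, 0))   [R1 at 1.1.1.1]
2. m(s(m(s(s(0)), s(0), b)), m(s(s(0)), f(b, 0), b), m(s(0), b, 0))  →  m(s(s(0)), m(s(s(0)), f(b, 0), b), m(s(0), b, 0))   [R4 at 1.1]
3. m(s(s(0)), m(s(s(0)), f(b, 0), b), m(s(0), b, 0))  →  m(s(s(0)), f(b, 0), m(s(0), b, 0))   [R4 at 2]
4. m(s(s(0)), f(b, 0), m(s(0), b, 0))  →  m(s(s(0)), b, m(s(0), b, 0))   [R8 at 2]
5. m(s(s(0)), b, m(s(0), b, 0))  →  m(s(s(0)), b, b)   [R5 at 3]
6. m(s(s(0)), b, b)  →  b   [R4 at ε]

b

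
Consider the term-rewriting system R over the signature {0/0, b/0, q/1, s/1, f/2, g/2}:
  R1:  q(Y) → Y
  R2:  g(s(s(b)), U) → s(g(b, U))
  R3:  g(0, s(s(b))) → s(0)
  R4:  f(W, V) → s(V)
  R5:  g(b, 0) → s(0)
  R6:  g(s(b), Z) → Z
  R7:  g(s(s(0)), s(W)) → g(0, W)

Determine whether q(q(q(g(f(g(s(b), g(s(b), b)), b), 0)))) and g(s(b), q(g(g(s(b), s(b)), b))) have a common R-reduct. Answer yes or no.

Reduce t₁ = q(q(q(g(f(g(s(b), g(s(b), b)), b), 0)))):
1. q(q(q(g(f(g(s(b), g(s(b), b)), b), 0))))  →  q(q(g(f(g(s(b), g(s(b), b)), b), 0)))   [R1 at ε]
2. q(q(g(f(g(s(b), g(s(b), b)), b), 0)))  →  q(g(f(g(s(b), g(s(b), b)), b), 0))   [R1 at ε]
3. q(g(f(g(s(b), g(s(b), b)), b), 0))  →  g(f(g(s(b), g(s(b), b)), b), 0)   [R1 at ε]
4. g(f(g(s(b), g(s(b), b)), b), 0)  →  g(s(b), 0)   [R4 at 1]
5. g(s(b), 0)  →  0   [R6 at ε]

Reduce t₂ = g(s(b), q(g(g(s(b), s(b)), b))):
1. g(s(b), q(g(g(s(b), s(b)), b)))  →  q(g(g(s(b), s(b)), b))   [R6 at ε]
2. q(g(g(s(b), s(b)), b))  →  g(g(s(b), s(b)), b)   [R1 at ε]
3. g(g(s(b), s(b)), b)  →  g(s(b), b)   [R6 at 1]
4. g(s(b), b)  →  b   [R6 at ε]

no — NF(t₁) = 0, NF(t₂) = b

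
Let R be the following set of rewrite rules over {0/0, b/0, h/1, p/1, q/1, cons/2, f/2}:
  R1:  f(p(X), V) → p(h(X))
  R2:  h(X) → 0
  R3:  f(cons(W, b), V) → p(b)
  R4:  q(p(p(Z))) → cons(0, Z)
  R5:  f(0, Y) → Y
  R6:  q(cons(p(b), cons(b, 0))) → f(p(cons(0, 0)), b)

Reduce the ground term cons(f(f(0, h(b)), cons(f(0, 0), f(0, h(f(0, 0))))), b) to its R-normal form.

1. cons(f(f(0, h(b)), cons(f(0, 0), f(0, h(f(0, 0))))), b)  →  cons(f(h(b), cons(f(0, 0), f(0, h(f(0, 0))))), b)   [R5 at 1.1]
2. cons(f(h(b), cons(f(0, 0), f(0, h(f(0, 0))))), b)  →  cons(f(0, cons(f(0, 0), f(0, h(f(0, 0))))), b)   [R2 at 1.1]
3. cons(f(0, cons(f(0, 0), f(0, h(f(0, 0))))), b)  →  cons(cons(f(0, 0), f(0, h(f(0, 0)))), b)   [R5 at 1]
4. cons(cons(f(0, 0), f(0, h(f(0, 0)))), b)  →  cons(cons(0, f(0, h(f(0, 0)))), b)   [R5 at 1.1]
5. cons(cons(0, f(0, h(f(0, 0)))), b)  →  cons(cons(0, h(f(0, 0))), b)   [R5 at 1.2]
6. cons(cons(0, h(f(0, 0))), b)  →  cons(cons(0, 0), b)   [R2 at 1.2]

cons(cons(0, 0), b)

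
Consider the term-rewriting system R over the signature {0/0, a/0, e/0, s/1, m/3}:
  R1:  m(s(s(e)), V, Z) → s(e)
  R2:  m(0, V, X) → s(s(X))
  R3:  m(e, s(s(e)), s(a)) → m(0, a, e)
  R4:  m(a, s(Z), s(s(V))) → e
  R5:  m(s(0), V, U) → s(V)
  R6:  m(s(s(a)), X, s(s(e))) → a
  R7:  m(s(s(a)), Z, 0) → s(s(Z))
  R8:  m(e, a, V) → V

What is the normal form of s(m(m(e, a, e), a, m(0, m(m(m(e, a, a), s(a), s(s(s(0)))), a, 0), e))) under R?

1. s(m(m(e, a, e), a, m(0, m(m(m(e, a, a), s(a), s(s(s(0)))), a, 0), e)))  →  s(m(e, a, m(0, m(m(m(e, a, a), s(a), s(s(s(0)))), a, 0), e)))   [R8 at 1.1]
2. s(m(e, a, m(0, m(m(m(e, a, a), s(a), s(s(s(0)))), a, 0), e)))  →  s(m(0, m(m(m(e, a, a), s(a), s(s(s(0)))), a, 0), e))   [R8 at 1]
3. s(m(0, m(m(m(e, a, a), s(a), s(s(s(0)))), a, 0), e))  →  s(s(s(e)))   [R2 at 1]

s(s(s(e)))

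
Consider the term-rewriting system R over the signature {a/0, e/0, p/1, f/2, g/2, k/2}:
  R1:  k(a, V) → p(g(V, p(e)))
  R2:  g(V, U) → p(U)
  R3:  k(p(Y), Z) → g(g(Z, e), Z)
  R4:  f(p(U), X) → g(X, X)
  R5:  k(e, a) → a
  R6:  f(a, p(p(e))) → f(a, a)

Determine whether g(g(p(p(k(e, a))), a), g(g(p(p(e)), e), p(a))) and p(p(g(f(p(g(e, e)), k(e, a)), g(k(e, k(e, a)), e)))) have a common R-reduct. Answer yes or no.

Reduce t₁ = g(g(p(p(k(e, a))), a), g(g(p(p(e)), e), p(a))):
1. g(g(p(p(k(e, a))), a), g(g(p(p(e)), e), p(a)))  →  p(g(g(p(p(e)), e), p(a)))   [R2 at ε]
2. p(g(g(p(p(e)), e), p(a)))  →  p(p(p(a)))   [R2 at 1]

Reduce t₂ = p(p(g(f(p(g(e, e)), k(e, a)), g(k(e, k(e, a)), e)))):
1. p(p(g(f(p(g(e, e)), k(e, a)), g(k(e, k(e, a)), e))))  →  p(p(p(g(k(e, k(e, a)), e))))   [R2 at 1.1]
2. p(p(p(g(k(e, k(e, a)), e))))  →  p(p(p(p(e))))   [R2 at 1.1.1]

no — NF(t₁) = p(p(p(a))), NF(t₂) = p(p(p(p(e))))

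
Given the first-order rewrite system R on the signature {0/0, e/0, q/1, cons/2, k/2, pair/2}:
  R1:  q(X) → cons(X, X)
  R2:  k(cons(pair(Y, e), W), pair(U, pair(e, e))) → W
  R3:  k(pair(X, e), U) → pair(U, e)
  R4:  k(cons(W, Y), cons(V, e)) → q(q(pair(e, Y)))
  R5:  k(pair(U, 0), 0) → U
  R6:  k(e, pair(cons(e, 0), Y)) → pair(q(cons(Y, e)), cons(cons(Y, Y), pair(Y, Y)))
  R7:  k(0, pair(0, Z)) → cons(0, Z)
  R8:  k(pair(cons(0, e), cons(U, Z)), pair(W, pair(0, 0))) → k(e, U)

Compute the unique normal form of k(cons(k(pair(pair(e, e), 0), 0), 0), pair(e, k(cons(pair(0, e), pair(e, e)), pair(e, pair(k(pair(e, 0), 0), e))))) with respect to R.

1. k(cons(k(pair(pair(e, e), 0), 0), 0), pair(e, k(cons(pair(0, e), pair(e, e)), pair(e, pair(k(pair(e, 0), 0), e)))))  →  k(cons(pair(e, e), 0), pair(e, k(cons(pair(0, e), pair(e, e)), pair(e, pair(k(pair(e, 0), 0), e)))))   [R5 at 1.1]
2. k(cons(pair(e, e), 0), pair(e, k(cons(pair(0, e), pair(e, e)), pair(e, pair(k(pair(e, 0), 0), e)))))  →  k(cons(pair(e, e), 0), pair(e, k(cons(pair(0, e), pair(e, e)), pair(e, pair(e, e)))))   [R5 at 2.2.2.2.1]
3. k(cons(pair(e, e), 0), pair(e, k(cons(pair(0, e), pair(e, e)), pair(e, pair(e, e)))))  →  k(cons(pair(e, e), 0), pair(e, pair(e, e)))   [R2 at 2.2]
4. k(cons(pair(e, e), 0), pair(e, pair(e, e)))  →  0   [R2 at ε]

0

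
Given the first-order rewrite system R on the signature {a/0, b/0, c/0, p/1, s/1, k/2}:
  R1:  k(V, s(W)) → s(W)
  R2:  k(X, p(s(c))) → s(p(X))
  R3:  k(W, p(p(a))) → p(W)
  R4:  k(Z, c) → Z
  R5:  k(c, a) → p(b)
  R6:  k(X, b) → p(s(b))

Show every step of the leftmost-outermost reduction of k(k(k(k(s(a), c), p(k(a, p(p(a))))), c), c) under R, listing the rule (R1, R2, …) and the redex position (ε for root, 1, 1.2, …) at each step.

1. k(k(k(k(s(a), c), p(k(a, p(p(a))))), c), c)  →  k(k(k(s(a), c), p(k(a, p(p(a))))), c)   [R4 at ε]
2. k(k(k(s(a), c), p(k(a, p(p(a))))), c)  →  k(k(s(a), c), p(k(a, p(p(a)))))   [R4 at ε]
3. k(k(s(a), c), p(k(a, p(p(a)))))  →  k(s(a), p(k(a, p(p(a)))))   [R4 at 1]
4. k(s(a), p(k(a, p(p(a)))))  →  k(s(a), p(p(a)))   [R3 at 2.1]
5. k(s(a), p(p(a)))  →  p(s(a))   [R3 at ε]

p(s(a))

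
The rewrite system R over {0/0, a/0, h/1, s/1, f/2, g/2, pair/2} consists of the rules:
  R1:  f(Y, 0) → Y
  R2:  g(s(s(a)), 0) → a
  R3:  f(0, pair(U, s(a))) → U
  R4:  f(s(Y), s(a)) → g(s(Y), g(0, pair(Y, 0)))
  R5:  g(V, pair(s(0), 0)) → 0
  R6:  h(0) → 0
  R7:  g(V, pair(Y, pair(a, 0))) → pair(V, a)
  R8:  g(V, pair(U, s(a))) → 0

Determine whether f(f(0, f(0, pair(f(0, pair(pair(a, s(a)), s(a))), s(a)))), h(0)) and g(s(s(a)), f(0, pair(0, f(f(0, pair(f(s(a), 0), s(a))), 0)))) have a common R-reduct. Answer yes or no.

Reduce t₁ = f(f(0, f(0, pair(f(0, pair(pair(a, s(a)), s(a))), s(a)))), h(0)):
1. f(f(0, f(0, pair(f(0, pair(pair(a, s(a)), s(a))), s(a)))), h(0))  →  f(f(0, f(0, pair(pair(a, s(a)), s(a)))), h(0))   [R3 at 1.2]
2. f(f(0, f(0, pair(pair(a, s(a)), s(a)))), h(0))  →  f(f(0, pair(a, s(a))), h(0))   [R3 at 1.2]
3. f(f(0, pair(a, s(a))), h(0))  →  f(a, h(0))   [R3 at 1]
4. f(a, h(0))  →  f(a, 0)   [R6 at 2]
5. f(a, 0)  →  a   [R1 at ε]

Reduce t₂ = g(s(s(a)), f(0, pair(0, f(f(0, pair(f(s(a), 0), s(a))), 0)))):
1. g(s(s(a)), f(0, pair(0, f(f(0, pair(f(s(a), 0), s(a))), 0))))  →  g(s(s(a)), f(0, pair(0, f(0, pair(f(s(a), 0), s(a))))))   [R1 at 2.2.2]
2. g(s(s(a)), f(0, pair(0, f(0, pair(f(s(a), 0), s(a))))))  →  g(s(s(a)), f(0, pair(0, f(s(a), 0))))   [R3 at 2.2.2]
3. g(s(s(a)), f(0, pair(0, f(s(a), 0))))  →  g(s(s(a)), f(0, pair(0, s(a))))   [R1 at 2.2.2]
4. g(s(s(a)), f(0, pair(0, s(a))))  →  g(s(s(a)), 0)   [R3 at 2]
5. g(s(s(a)), 0)  →  a   [R2 at ε]

yes — NF(t₁) = a, NF(t₂) = a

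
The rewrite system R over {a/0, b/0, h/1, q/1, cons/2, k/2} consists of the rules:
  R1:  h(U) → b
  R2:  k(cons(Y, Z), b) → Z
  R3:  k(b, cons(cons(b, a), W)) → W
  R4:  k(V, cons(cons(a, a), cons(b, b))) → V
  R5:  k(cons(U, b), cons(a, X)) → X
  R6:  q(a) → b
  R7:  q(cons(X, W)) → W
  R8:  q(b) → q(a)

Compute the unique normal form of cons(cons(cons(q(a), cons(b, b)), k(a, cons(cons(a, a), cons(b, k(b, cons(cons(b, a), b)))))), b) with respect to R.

cons(cons(cons(b, cons(b, b)), a), b)

1. cons(cons(cons(q(a), cons(b, b)), k(a, cons(cons(a, a), cons(b, k(b, cons(cons(b, a), b)))))), b)  →  cons(cons(cons(b, cons(b, b)), k(a, cons(cons(a, a), cons(b, k(b, cons(cons(b, a), b)))))), b)   [R6 at 1.1.1]
2. cons(cons(cons(b, cons(b, b)), k(a, cons(cons(a, a), cons(b, k(b, cons(cons(b, a), b)))))), b)  →  cons(cons(cons(b, cons(b, b)), k(a, cons(cons(a, a), cons(b, b)))), b)   [R3 at 1.2.2.2.2]
3. cons(cons(cons(b, cons(b, b)), k(a, cons(cons(a, a), cons(b, b)))), b)  →  cons(cons(cons(b, cons(b, b)), a), b)   [R4 at 1.2]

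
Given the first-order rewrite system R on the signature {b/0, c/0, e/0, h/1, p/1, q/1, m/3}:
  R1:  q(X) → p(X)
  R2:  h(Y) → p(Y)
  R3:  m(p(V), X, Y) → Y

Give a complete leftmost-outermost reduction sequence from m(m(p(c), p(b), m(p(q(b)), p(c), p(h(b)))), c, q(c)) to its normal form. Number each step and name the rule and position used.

1. m(m(p(c), p(b), m(p(q(b)), p(c), p(h(b)))), c, q(c))  →  m(m(p(q(b)), p(c), p(h(b))), c, q(c))   [R3 at 1]
2. m(m(p(q(b)), p(c), p(h(b))), c, q(c))  →  m(p(h(b)), c, q(c))   [R3 at 1]
3. m(p(h(b)), c, q(c))  →  q(c)   [R3 at ε]
4. q(c)  →  p(c)   [R1 at ε]

p(c)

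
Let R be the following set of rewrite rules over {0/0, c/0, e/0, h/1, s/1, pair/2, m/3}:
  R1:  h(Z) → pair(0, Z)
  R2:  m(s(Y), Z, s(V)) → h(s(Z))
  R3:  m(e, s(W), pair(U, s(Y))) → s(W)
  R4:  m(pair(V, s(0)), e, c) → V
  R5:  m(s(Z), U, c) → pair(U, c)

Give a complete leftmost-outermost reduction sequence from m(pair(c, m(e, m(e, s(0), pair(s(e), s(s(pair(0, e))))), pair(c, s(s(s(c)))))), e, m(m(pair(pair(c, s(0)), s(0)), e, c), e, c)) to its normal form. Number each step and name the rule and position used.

1. m(pair(c, m(e, m(e, s(0), pair(s(e), s(s(pair(0, e))))), pair(c, s(s(s(c)))))), e, m(m(pair(pair(c, s(0)), s(0)), e, c), e, c))  →  m(pair(c, m(e, s(0), pair(c, s(s(s(c)))))), e, m(m(pair(pair(c, s(0)), s(0)), e, c), e, c))   [R3 at 1.2.2]
2. m(pair(c, m(e, s(0), pair(c, s(s(s(c)))))), e, m(m(pair(pair(c, s(0)), s(0)), e, c), e, c))  →  m(pair(c, s(0)), e, m(m(pair(pair(c, s(0)), s(0)), e, c), e, c))   [R3 at 1.2]
3. m(pair(c, s(0)), e, m(m(pair(pair(c, s(0)), s(0)), e, c), e, c))  →  m(pair(c, s(0)), e, m(pair(c, s(0)), e, c))   [R4 at 3.1]
4. m(pair(c, s(0)), e, m(pair(c, s(0)), e, c))  →  m(pair(c, s(0)), e, c)   [R4 at 3]
5. m(pair(c, s(0)), e, c)  →  c   [R4 at ε]

c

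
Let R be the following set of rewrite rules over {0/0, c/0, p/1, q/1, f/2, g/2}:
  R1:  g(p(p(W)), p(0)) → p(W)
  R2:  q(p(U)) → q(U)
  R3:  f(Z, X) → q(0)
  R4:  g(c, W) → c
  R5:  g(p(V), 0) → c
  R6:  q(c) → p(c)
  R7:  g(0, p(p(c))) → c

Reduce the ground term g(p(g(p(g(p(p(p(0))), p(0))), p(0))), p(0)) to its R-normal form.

1. g(p(g(p(g(p(p(p(0))), p(0))), p(0))), p(0))  →  g(p(g(p(p(p(0))), p(0))), p(0))   [R1 at 1.1.1.1]
2. g(p(g(p(p(p(0))), p(0))), p(0))  →  g(p(p(p(0))), p(0))   [R1 at 1.1]
3. g(p(p(p(0))), p(0))  →  p(p(0))   [R1 at ε]

p(p(0))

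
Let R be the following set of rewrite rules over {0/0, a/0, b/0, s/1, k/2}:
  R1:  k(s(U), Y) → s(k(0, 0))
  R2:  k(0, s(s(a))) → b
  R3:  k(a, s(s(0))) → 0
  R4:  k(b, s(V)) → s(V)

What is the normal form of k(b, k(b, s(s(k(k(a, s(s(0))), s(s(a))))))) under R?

s(s(b))

1. k(b, k(b, s(s(k(k(a, s(s(0))), s(s(a)))))))  →  k(b, s(s(k(k(a, s(s(0))), s(s(a))))))   [R4 at 2]
2. k(b, s(s(k(k(a, s(s(0))), s(s(a))))))  →  s(s(k(k(a, s(s(0))), s(s(a)))))   [R4 at ε]
3. s(s(k(k(a, s(s(0))), s(s(a)))))  →  s(s(k(0, s(s(a)))))   [R3 at 1.1.1]
4. s(s(k(0, s(s(a)))))  →  s(s(b))   [R2 at 1.1]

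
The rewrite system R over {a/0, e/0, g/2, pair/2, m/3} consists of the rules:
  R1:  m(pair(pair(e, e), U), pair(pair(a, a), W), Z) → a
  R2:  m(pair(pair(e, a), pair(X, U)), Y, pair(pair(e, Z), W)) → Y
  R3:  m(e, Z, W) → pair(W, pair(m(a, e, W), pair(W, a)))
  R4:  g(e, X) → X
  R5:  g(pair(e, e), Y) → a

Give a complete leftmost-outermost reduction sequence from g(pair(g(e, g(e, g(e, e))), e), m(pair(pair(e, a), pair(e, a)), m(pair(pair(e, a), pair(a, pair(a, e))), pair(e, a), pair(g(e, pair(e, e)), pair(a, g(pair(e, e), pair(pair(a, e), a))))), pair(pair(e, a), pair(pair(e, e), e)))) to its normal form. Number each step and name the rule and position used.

1. g(pair(g(e, g(e, g(e, e))), e), m(pair(pair(e, a), pair(e, a)), m(pair(pair(e, a), pair(a, pair(a, e))), pair(e, a), pair(g(e, pair(e, e)), pair(a, g(pair(e, e), pair(pair(a, e), a))))), pair(pair(e, a), pair(pair(e, e), e))))  →  g(pair(g(e, g(e, e)), e), m(pair(pair(e, a), pair(e, a)), m(pair(pair(e, a), pair(a, pair(a, e))), pair(e, a), pair(g(e, pair(e, e)), pair(a, g(pair(e, e), pair(pair(a, e), a))))), pair(pair(e, a), pair(pair(e, e), e))))   [R4 at 1.1]
2. g(pair(g(e, g(e, e)), e), m(pair(pair(e, a), pair(e, a)), m(pair(pair(e, a), pair(a, pair(a, e))), pair(e, a), pair(g(e, pair(e, e)), pair(a, g(pair(e, e), pair(pair(a, e), a))))), pair(pair(e, a), pair(pair(e, e), e))))  →  g(pair(g(e, e), e), m(pair(pair(e, a), pair(e, a)), m(pair(pair(e, a), pair(a, pair(a, e))), pair(e, a), pair(g(e, pair(e, e)), pair(a, g(pair(e, e), pair(pair(a, e), a))))), pair(pair(e, a), pair(pair(e, e), e))))   [R4 at 1.1]
3. g(pair(g(e, e), e), m(pair(pair(e, a), pair(e, a)), m(pair(pair(e, a), pair(a, pair(a, e))), pair(e, a), pair(g(e, pair(e, e)), pair(a, g(pair(e, e), pair(pair(a, e), a))))), pair(pair(e, a), pair(pair(e, e), e))))  →  g(pair(e, e), m(pair(pair(e, a), pair(e, a)), m(pair(pair(e, a), pair(a, pair(a, e))), pair(e, a), pair(g(e, pair(e, e)), pair(a, g(pair(e, e), pair(pair(a, e), a))))), pair(pair(e, a), pair(pair(e, e), e))))   [R4 at 1.1]
4. g(pair(e, e), m(pair(pair(e, a), pair(e, a)), m(pair(pair(e, a), pair(a, pair(a, e))), pair(e, a), pair(g(e, pair(e, e)), pair(a, g(pair(e, e), pair(pair(a, e), a))))), pair(pair(e, a), pair(pair(e, e), e))))  →  a   [R5 at ε]

a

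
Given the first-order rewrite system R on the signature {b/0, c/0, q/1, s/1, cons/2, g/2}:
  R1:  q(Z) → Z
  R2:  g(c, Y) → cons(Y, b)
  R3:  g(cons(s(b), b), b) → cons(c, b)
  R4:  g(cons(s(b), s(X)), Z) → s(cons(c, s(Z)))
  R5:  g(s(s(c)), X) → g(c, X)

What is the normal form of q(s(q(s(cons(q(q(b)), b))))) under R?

1. q(s(q(s(cons(q(q(b)), b)))))  →  s(q(s(cons(q(q(b)), b))))   [R1 at ε]
2. s(q(s(cons(q(q(b)), b))))  →  s(s(cons(q(q(b)), b)))   [R1 at 1]
3. s(s(cons(q(q(b)), b)))  →  s(s(cons(q(b), b)))   [R1 at 1.1.1]
4. s(s(cons(q(b), b)))  →  s(s(cons(b, b)))   [R1 at 1.1.1]

s(s(cons(b, b)))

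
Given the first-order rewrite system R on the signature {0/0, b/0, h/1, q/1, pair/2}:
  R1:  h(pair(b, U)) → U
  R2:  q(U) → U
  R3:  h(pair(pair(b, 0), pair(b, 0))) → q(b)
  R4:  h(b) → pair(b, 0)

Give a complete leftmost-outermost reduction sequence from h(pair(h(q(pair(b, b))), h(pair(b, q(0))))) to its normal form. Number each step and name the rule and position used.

0

1. h(pair(h(q(pair(b, b))), h(pair(b, q(0)))))  →  h(pair(h(pair(b, b)), h(pair(b, q(0)))))   [R2 at 1.1.1]
2. h(pair(h(pair(b, b)), h(pair(b, q(0)))))  →  h(pair(b, h(pair(b, q(0)))))   [R1 at 1.1]
3. h(pair(b, h(pair(b, q(0)))))  →  h(pair(b, q(0)))   [R1 at ε]
4. h(pair(b, q(0)))  →  q(0)   [R1 at ε]
5. q(0)  →  0   [R2 at ε]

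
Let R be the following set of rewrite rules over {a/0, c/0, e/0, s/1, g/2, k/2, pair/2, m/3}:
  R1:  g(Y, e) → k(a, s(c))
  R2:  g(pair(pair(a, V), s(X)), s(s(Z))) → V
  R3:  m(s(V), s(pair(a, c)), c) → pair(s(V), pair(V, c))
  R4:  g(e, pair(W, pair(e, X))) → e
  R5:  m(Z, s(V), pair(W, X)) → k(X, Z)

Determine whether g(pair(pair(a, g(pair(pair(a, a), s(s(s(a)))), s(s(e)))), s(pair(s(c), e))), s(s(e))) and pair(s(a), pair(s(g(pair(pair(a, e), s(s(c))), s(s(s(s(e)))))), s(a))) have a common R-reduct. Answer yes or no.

Reduce t₁ = g(pair(pair(a, g(pair(pair(a, a), s(s(s(a)))), s(s(e)))), s(pair(s(c), e))), s(s(e))):
1. g(pair(pair(a, g(pair(pair(a, a), s(s(s(a)))), s(s(e)))), s(pair(s(c), e))), s(s(e)))  →  g(pair(pair(a, a), s(s(s(a)))), s(s(e)))   [R2 at ε]
2. g(pair(pair(a, a), s(s(s(a)))), s(s(e)))  →  a   [R2 at ε]

Reduce t₂ = pair(s(a), pair(s(g(pair(pair(a, e), s(s(c))), s(s(s(s(e)))))), s(a))):
1. pair(s(a), pair(s(g(pair(pair(a, e), s(s(c))), s(s(s(s(e)))))), s(a)))  →  pair(s(a), pair(s(e), s(a)))   [R2 at 2.1.1]

no — NF(t₁) = a, NF(t₂) = pair(s(a), pair(s(e), s(a)))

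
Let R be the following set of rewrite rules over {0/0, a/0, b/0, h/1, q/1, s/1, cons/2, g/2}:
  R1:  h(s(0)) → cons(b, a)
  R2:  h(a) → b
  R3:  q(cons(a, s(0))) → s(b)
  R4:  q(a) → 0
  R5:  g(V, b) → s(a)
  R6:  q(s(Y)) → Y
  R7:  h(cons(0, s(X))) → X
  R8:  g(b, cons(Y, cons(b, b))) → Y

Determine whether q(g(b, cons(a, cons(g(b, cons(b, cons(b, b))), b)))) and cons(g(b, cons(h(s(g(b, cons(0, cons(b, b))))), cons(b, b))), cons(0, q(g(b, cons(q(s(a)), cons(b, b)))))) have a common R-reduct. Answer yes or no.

no — NF(t₁) = 0, NF(t₂) = cons(cons(b, a), cons(0, 0))

Reduce t₁ = q(g(b, cons(a, cons(g(b, cons(b, cons(b, b))), b)))):
1. q(g(b, cons(a, cons(g(b, cons(b, cons(b, b))), b))))  →  q(g(b, cons(a, cons(b, b))))   [R8 at 1.2.2.1]
2. q(g(b, cons(a, cons(b, b))))  →  q(a)   [R8 at 1]
3. q(a)  →  0   [R4 at ε]

Reduce t₂ = cons(g(b, cons(h(s(g(b, cons(0, cons(b, b))))), cons(b, b))), cons(0, q(g(b, cons(q(s(a)), cons(b, b)))))):
1. cons(g(b, cons(h(s(g(b, cons(0, cons(b, b))))), cons(b, b))), cons(0, q(g(b, cons(q(s(a)), cons(b, b))))))  →  cons(h(s(g(b, cons(0, cons(b, b))))), cons(0, q(g(b, cons(q(s(a)), cons(b, b))))))   [R8 at 1]
2. cons(h(s(g(b, cons(0, cons(b, b))))), cons(0, q(g(b, cons(q(s(a)), cons(b, b))))))  →  cons(h(s(0)), cons(0, q(g(b, cons(q(s(a)), cons(b, b))))))   [R8 at 1.1.1]
3. cons(h(s(0)), cons(0, q(g(b, cons(q(s(a)), cons(b, b))))))  →  cons(cons(b, a), cons(0, q(g(b, cons(q(s(a)), cons(b, b))))))   [R1 at 1]
4. cons(cons(b, a), cons(0, q(g(b, cons(q(s(a)), cons(b, b))))))  →  cons(cons(b, a), cons(0, q(q(s(a)))))   [R8 at 2.2.1]
5. cons(cons(b, a), cons(0, q(q(s(a)))))  →  cons(cons(b, a), cons(0, q(a)))   [R6 at 2.2.1]
6. cons(cons(b, a), cons(0, q(a)))  →  cons(cons(b, a), cons(0, 0))   [R4 at 2.2]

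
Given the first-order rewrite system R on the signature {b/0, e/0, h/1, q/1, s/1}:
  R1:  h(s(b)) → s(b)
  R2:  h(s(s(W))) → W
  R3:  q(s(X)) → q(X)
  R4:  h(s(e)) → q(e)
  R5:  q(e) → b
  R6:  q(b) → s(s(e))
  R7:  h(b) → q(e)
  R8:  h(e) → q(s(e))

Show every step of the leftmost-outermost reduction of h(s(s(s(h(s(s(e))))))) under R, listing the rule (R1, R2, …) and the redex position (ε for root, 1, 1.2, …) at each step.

s(e)

1. h(s(s(s(h(s(s(e)))))))  →  s(h(s(s(e))))   [R2 at ε]
2. s(h(s(s(e))))  →  s(e)   [R2 at 1]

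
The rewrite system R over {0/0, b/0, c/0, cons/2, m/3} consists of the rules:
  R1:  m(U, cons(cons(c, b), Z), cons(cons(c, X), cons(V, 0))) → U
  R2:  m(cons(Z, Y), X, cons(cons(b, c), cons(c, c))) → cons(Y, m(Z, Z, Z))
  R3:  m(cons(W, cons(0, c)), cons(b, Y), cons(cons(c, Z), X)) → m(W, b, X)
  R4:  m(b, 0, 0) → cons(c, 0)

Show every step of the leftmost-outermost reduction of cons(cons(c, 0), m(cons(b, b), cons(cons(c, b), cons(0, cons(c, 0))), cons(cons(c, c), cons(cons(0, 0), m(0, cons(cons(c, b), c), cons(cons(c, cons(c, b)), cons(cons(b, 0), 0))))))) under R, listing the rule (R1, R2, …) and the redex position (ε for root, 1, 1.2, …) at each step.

1. cons(cons(c, 0), m(cons(b, b), cons(cons(c, b), cons(0, cons(c, 0))), cons(cons(c, c), cons(cons(0, 0), m(0, cons(cons(c, b), c), cons(cons(c, cons(c, b)), cons(cons(b, 0), 0)))))))  →  cons(cons(c, 0), m(cons(b, b), cons(cons(c, b), cons(0, cons(c, 0))), cons(cons(c, c), cons(cons(0, 0), 0))))   [R1 at 2.3.2.2]
2. cons(cons(c, 0), m(cons(b, b), cons(cons(c, b), cons(0, cons(c, 0))), cons(cons(c, c), cons(cons(0, 0), 0))))  →  cons(cons(c, 0), cons(b, b))   [R1 at 2]

cons(cons(c, 0), cons(b, b))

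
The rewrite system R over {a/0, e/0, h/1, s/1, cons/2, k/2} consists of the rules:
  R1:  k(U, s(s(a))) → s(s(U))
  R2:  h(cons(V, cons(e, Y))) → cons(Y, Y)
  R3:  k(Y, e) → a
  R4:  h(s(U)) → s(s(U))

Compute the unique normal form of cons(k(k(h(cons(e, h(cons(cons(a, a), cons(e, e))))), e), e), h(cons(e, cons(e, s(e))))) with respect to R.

1. cons(k(k(h(cons(e, h(cons(cons(a, a), cons(e, e))))), e), e), h(cons(e, cons(e, s(e)))))  →  cons(a, h(cons(e, cons(e, s(e)))))   [R3 at 1]
2. cons(a, h(cons(e, cons(e, s(e)))))  →  cons(a, cons(s(e), s(e)))   [R2 at 2]

cons(a, cons(s(e), s(e)))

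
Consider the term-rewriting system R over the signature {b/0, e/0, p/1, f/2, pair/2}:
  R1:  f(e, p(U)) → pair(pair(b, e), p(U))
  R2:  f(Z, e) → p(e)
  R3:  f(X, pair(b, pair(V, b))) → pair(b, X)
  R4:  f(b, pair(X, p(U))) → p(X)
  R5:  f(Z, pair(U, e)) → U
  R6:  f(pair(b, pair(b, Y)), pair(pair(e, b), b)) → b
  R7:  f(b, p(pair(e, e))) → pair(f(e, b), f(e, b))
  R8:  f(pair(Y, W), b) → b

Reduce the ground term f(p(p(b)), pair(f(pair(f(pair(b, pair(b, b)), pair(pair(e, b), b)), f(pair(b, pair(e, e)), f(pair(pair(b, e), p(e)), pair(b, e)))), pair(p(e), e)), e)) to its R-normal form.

p(e)

1. f(p(p(b)), pair(f(pair(f(pair(b, pair(b, b)), pair(pair(e, b), b)), f(pair(b, pair(e, e)), f(pair(pair(b, e), p(e)), pair(b, e)))), pair(p(e), e)), e))  →  f(pair(f(pair(b, pair(b, b)), pair(pair(e, b), b)), f(pair(b, pair(e, e)), f(pair(pair(b, e), p(e)), pair(b, e)))), pair(p(e), e))   [R5 at ε]
2. f(pair(f(pair(b, pair(b, b)), pair(pair(e, b), b)), f(pair(b, pair(e, e)), f(pair(pair(b, e), p(e)), pair(b, e)))), pair(p(e), e))  →  p(e)   [R5 at ε]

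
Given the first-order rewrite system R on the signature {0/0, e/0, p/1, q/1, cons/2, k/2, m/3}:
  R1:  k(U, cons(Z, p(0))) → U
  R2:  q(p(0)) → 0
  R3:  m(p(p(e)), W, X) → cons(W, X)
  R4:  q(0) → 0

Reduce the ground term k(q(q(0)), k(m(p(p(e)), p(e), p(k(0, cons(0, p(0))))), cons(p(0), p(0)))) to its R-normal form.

1. k(q(q(0)), k(m(p(p(e)), p(e), p(k(0, cons(0, p(0))))), cons(p(0), p(0))))  →  k(q(0), k(m(p(p(e)), p(e), p(k(0, cons(0, p(0))))), cons(p(0), p(0))))   [R4 at 1.1]
2. k(q(0), k(m(p(p(e)), p(e), p(k(0, cons(0, p(0))))), cons(p(0), p(0))))  →  k(0, k(m(p(p(e)), p(e), p(k(0, cons(0, p(0))))), cons(p(0), p(0))))   [R4 at 1]
3. k(0, k(m(p(p(e)), p(e), p(k(0, cons(0, p(0))))), cons(p(0), p(0))))  →  k(0, m(p(p(e)), p(e), p(k(0, cons(0, p(0))))))   [R1 at 2]
4. k(0, m(p(p(e)), p(e), p(k(0, cons(0, p(0))))))  →  k(0, cons(p(e), p(k(0, cons(0, p(0))))))   [R3 at 2]
5. k(0, cons(p(e), p(k(0, cons(0, p(0))))))  →  k(0, cons(p(e), p(0)))   [R1 at 2.2.1]
6. k(0, cons(p(e), p(0)))  →  0   [R1 at ε]

0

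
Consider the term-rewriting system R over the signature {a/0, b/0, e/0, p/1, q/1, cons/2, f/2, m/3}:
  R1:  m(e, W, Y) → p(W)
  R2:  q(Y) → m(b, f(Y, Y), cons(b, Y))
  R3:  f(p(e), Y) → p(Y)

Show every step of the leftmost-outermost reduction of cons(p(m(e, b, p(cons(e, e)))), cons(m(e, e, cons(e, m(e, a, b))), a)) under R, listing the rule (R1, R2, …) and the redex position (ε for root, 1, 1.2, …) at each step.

cons(p(p(b)), cons(p(e), a))

1. cons(p(m(e, b, p(cons(e, e)))), cons(m(e, e, cons(e, m(e, a, b))), a))  →  cons(p(p(b)), cons(m(e, e, cons(e, m(e, a, b))), a))   [R1 at 1.1]
2. cons(p(p(b)), cons(m(e, e, cons(e, m(e, a, b))), a))  →  cons(p(p(b)), cons(p(e), a))   [R1 at 2.1]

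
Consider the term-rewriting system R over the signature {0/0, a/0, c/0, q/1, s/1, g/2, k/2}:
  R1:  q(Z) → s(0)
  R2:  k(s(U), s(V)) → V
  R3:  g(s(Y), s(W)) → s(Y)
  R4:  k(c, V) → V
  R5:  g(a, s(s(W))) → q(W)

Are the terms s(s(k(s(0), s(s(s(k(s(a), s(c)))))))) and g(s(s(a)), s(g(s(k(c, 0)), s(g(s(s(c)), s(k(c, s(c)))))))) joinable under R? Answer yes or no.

no — NF(t₁) = s(s(s(s(c)))), NF(t₂) = s(s(a))

Reduce t₁ = s(s(k(s(0), s(s(s(k(s(a), s(c)))))))):
1. s(s(k(s(0), s(s(s(k(s(a), s(c))))))))  →  s(s(s(s(k(s(a), s(c))))))   [R2 at 1.1]
2. s(s(s(s(k(s(a), s(c))))))  →  s(s(s(s(c))))   [R2 at 1.1.1.1]

Reduce t₂ = g(s(s(a)), s(g(s(k(c, 0)), s(g(s(s(c)), s(k(c, s(c)))))))):
1. g(s(s(a)), s(g(s(k(c, 0)), s(g(s(s(c)), s(k(c, s(c))))))))  →  s(s(a))   [R3 at ε]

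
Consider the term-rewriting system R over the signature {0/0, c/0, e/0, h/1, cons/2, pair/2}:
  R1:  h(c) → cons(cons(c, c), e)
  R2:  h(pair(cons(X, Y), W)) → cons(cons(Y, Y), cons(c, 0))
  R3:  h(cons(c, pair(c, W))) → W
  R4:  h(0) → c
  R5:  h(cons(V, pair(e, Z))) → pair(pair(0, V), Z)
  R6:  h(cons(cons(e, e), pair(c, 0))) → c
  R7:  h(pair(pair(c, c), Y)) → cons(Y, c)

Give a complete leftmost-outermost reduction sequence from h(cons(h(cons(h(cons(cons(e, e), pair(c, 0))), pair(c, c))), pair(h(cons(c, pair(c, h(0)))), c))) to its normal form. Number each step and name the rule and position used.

c

1. h(cons(h(cons(h(cons(cons(e, e), pair(c, 0))), pair(c, c))), pair(h(cons(c, pair(c, h(0)))), c)))  →  h(cons(h(cons(c, pair(c, c))), pair(h(cons(c, pair(c, h(0)))), c)))   [R6 at 1.1.1.1]
2. h(cons(h(cons(c, pair(c, c))), pair(h(cons(c, pair(c, h(0)))), c)))  →  h(cons(c, pair(h(cons(c, pair(c, h(0)))), c)))   [R3 at 1.1]
3. h(cons(c, pair(h(cons(c, pair(c, h(0)))), c)))  →  h(cons(c, pair(h(0), c)))   [R3 at 1.2.1]
4. h(cons(c, pair(h(0), c)))  →  h(cons(c, pair(c, c)))   [R4 at 1.2.1]
5. h(cons(c, pair(c, c)))  →  c   [R3 at ε]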